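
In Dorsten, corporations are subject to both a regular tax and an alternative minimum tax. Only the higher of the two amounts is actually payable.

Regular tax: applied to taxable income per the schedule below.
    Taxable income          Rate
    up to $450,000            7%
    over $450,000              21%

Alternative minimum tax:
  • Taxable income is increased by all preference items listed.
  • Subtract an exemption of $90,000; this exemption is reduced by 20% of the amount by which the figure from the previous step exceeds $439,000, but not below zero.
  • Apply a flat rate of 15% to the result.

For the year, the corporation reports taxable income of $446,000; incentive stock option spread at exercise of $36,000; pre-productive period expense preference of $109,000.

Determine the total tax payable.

Alternative minimum tax:
  Adjusted income: $446,000 + $36,000 + $109,000 = $591,000
  Exemption: $90,000 − 20% × ($591,000 − $439,000) = $90,000 − $30,400 = $59,600
  Base: $591,000 − $59,600 = $531,400
  $531,400 × 15% = $79,710

Regular tax:
  $446,000 × 7% = $31,220

$79,710 > $31,220, so the alternative minimum tax is the binding amount.

$79,710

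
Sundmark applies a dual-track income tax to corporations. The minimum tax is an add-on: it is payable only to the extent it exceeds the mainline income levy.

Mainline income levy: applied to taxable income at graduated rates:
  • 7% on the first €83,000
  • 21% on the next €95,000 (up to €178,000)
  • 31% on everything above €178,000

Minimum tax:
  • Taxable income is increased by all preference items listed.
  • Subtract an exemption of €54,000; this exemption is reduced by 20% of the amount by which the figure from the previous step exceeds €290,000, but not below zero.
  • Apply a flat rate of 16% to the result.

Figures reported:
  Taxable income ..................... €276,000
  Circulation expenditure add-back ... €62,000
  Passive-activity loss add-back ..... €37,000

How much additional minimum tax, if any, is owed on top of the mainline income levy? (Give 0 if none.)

€0

Mainline income levy:
  €83,000 × 7% = €5,810
  €95,000 × 21% = €19,950
  €98,000 × 31% = €30,380
  → €56,140

Minimum tax:
  Adjusted income: €276,000 + €62,000 + €37,000 = €375,000
  Exemption: €54,000 − 20% × (€375,000 − €290,000) = €54,000 − €17,000 = €37,000
  Base: €375,000 − €37,000 = €338,000
  €338,000 × 16% = €54,080

€54,080 ≤ €56,140, so no add-on is due.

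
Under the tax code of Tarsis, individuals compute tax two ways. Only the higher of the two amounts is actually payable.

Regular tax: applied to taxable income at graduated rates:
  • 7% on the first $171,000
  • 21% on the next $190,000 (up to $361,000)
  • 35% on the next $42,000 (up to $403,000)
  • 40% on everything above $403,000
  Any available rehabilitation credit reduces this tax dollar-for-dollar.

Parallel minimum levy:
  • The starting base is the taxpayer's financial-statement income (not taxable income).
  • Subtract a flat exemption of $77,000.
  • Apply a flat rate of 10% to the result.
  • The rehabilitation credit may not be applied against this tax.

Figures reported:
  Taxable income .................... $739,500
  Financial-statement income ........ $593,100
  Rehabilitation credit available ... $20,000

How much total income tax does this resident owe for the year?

Regular tax:
  $171,000 × 7% = $11,970
  $190,000 × 21% = $39,900
  $42,000 × 35% = $14,700
  $336,500 × 40% = $134,600
  → $201,170
  Less rehabilitation credit $20,000 → $181,170

Parallel minimum levy:
  Base (financial-statement income): $593,100
  Less exemption $77,000 → base $516,100
  $516,100 × 10% = $51,610

$181,170 > $51,610, so the regular tax governs.

$181,170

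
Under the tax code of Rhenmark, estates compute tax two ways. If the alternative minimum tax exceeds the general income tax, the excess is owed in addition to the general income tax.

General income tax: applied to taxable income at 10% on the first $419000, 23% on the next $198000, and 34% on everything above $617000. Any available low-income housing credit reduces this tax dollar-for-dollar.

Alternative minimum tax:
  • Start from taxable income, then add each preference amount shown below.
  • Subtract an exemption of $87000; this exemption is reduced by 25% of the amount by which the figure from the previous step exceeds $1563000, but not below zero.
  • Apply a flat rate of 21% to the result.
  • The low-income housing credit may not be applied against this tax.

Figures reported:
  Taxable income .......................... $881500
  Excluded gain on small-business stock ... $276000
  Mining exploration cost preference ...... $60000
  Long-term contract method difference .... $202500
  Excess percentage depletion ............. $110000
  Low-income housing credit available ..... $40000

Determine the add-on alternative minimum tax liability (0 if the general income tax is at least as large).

Alternative minimum tax:
  Adjusted income: $881500 + $276000 + $60000 + $202500 + $110000 = $1530000
  Exemption: $1530000 ≤ $1563000, so full $87000 applies
  Base: $1530000 − $87000 = $1443000
  $1443000 × 21% = $303030

General income tax:
  $419000 × 10% = $41900
  $198000 × 23% = $45540
  $264500 × 34% = $89930
  → $177370
  Less low-income housing credit $40000 → $137370

Excess of alternative minimum tax over general income tax: $303030 − $137370 = $165660.

$165660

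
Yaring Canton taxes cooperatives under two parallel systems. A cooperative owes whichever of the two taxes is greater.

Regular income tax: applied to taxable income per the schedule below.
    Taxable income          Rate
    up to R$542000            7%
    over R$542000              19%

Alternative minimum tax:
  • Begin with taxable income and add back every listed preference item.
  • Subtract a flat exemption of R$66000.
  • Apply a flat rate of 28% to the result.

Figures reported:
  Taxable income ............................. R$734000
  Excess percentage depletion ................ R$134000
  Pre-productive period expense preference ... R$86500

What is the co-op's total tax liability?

Regular income tax:
  R$542000 × 7% = R$37940
  R$192000 × 19% = R$36480
  → R$74420

Alternative minimum tax:
  Adjusted income: R$734000 + R$134000 + R$86500 = R$954500
  Less exemption R$66000 → base R$888500
  R$888500 × 28% = R$248780

R$248780 > R$74420, so the alternative minimum tax is the binding amount.

R$248780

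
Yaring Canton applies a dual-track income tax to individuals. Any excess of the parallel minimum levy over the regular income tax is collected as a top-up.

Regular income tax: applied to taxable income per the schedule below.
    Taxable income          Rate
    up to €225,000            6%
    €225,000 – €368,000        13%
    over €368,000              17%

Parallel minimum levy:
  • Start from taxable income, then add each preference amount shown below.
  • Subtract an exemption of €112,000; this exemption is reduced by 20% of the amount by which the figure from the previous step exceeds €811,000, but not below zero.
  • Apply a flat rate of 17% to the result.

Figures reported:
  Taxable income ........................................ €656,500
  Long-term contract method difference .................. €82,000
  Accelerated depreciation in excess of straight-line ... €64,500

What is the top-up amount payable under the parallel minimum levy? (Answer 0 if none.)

Parallel minimum levy:
  Adjusted income: €656,500 + €82,000 + €64,500 = €803,000
  Exemption: €803,000 ≤ €811,000, so full €112,000 applies
  Base: €803,000 − €112,000 = €691,000
  €691,000 × 17% = €117,470

Regular income tax:
  €225,000 × 6% = €13,500
  €143,000 × 13% = €18,590
  €288,500 × 17% = €49,045
  → €81,135

Excess of parallel minimum levy over regular income tax: €117,470 − €81,135 = €36,335.

€36,335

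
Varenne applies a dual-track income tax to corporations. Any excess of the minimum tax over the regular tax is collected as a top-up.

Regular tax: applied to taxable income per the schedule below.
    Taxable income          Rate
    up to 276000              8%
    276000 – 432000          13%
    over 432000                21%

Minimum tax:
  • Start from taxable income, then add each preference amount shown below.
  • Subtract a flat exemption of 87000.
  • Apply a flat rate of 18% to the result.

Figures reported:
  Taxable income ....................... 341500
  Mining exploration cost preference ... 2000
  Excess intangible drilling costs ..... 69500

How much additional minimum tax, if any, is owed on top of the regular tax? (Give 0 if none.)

28085

Regular tax:
  276000 × 8% = 22080
  65500 × 13% = 8515
  → 30595

Minimum tax:
  Adjusted income: 341500 + 2000 + 69500 = 413000
  Less exemption 87000 → base 326000
  326000 × 18% = 58680

Excess of minimum tax over regular tax: 58680 − 30595 = 28085.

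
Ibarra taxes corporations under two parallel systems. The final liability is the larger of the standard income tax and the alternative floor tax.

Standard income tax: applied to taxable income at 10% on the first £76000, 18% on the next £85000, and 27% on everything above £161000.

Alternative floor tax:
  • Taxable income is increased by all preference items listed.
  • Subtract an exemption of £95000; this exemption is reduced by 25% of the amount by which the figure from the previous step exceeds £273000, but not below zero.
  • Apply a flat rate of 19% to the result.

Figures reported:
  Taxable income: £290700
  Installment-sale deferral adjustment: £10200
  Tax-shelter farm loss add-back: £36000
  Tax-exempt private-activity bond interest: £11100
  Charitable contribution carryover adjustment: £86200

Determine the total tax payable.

£72105

Alternative floor tax:
  Adjusted income: £290700 + £10200 + £36000 + £11100 + £86200 = £434200
  Exemption: £95000 − 25% × (£434200 − £273000) = £95000 − £40300 = £54700
  Base: £434200 − £54700 = £379500
  £379500 × 19% = £72105

Standard income tax:
  £76000 × 10% = £7600
  £85000 × 18% = £15300
  £129700 × 27% = £35019
  → £57919

£72105 > £57919, so the alternative floor tax is the binding amount.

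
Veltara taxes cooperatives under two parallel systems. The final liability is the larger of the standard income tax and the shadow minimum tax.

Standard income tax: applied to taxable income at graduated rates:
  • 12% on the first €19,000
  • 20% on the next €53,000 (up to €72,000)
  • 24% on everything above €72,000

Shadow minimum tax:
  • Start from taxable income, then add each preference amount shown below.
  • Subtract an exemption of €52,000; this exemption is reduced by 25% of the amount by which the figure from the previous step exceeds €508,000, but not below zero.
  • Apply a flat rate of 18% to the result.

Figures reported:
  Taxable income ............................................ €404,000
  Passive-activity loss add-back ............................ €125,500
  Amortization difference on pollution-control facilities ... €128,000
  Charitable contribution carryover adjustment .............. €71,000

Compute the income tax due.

€131,130

Shadow minimum tax:
  Adjusted income: €404,000 + €125,500 + €128,000 + €71,000 = €728,500
  Exemption: 25% × (€728,500 − €508,000) = €55,125 ≥ €52,000, so the exemption is fully phased out
  Base: €728,500 − €0 = €728,500
  €728,500 × 18% = €131,130

Standard income tax:
  €19,000 × 12% = €2,280
  €53,000 × 20% = €10,600
  €332,000 × 24% = €79,680
  → €92,560

€131,130 > €92,560, so the shadow minimum tax is the binding amount.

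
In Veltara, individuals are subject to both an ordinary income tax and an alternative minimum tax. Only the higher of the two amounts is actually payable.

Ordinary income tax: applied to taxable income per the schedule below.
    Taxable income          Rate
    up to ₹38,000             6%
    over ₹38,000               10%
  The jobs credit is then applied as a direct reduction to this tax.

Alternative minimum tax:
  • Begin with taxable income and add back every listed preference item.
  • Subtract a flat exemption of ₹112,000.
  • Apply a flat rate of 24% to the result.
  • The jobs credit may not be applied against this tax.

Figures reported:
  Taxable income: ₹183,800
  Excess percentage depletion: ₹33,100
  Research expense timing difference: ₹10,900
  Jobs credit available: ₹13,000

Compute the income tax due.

Ordinary income tax:
  ₹38,000 × 6% = ₹2,280
  ₹145,800 × 10% = ₹14,580
  → ₹16,860
  Less jobs credit ₹13,000 → ₹3,860

Alternative minimum tax:
  Adjusted income: ₹183,800 + ₹33,100 + ₹10,900 = ₹227,800
  Less exemption ₹112,000 → base ₹115,800
  ₹115,800 × 24% = ₹27,792

₹27,792 > ₹3,860, so the alternative minimum tax is the binding amount.

₹27,792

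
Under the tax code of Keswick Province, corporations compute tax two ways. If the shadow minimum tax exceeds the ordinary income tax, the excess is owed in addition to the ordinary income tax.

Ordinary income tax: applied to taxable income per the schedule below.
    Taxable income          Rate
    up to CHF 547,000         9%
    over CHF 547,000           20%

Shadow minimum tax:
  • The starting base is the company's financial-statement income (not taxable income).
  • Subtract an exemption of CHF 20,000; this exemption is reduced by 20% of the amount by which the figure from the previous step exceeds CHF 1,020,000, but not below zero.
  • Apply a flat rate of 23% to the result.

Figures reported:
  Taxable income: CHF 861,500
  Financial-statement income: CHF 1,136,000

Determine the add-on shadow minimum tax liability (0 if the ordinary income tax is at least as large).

Shadow minimum tax:
  Base (financial-statement income): CHF 1,136,000
  Exemption: 20% × (CHF 1,136,000 − CHF 1,020,000) = CHF 23,200 ≥ CHF 20,000, so the exemption is fully phased out
  Base: CHF 1,136,000 − CHF 0 = CHF 1,136,000
  CHF 1,136,000 × 23% = CHF 261,280

Ordinary income tax:
  CHF 547,000 × 9% = CHF 49,230
  CHF 314,500 × 20% = CHF 62,900
  → CHF 112,130

Excess of shadow minimum tax over ordinary income tax: CHF 261,280 − CHF 112,130 = CHF 149,150.

CHF 149,150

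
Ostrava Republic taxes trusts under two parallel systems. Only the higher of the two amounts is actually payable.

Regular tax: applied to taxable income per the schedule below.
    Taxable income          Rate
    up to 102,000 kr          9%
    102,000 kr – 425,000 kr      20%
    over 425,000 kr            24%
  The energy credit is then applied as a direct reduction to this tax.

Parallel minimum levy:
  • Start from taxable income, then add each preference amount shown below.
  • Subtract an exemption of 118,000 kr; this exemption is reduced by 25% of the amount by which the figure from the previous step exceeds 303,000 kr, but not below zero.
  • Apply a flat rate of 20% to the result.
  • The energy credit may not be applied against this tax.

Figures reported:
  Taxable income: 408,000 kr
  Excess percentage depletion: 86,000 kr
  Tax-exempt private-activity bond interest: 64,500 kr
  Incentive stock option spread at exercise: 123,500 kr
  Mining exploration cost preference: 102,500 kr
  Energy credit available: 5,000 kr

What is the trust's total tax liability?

156,900 kr

Parallel minimum levy:
  Adjusted income: 408,000 kr + 86,000 kr + 64,500 kr + 123,500 kr + 102,500 kr = 784,500 kr
  Exemption: 25% × (784,500 kr − 303,000 kr) = 120,375 kr ≥ 118,000 kr, so the exemption is fully phased out
  Base: 784,500 kr − 0 kr = 784,500 kr
  784,500 kr × 20% = 156,900 kr

Regular tax:
  102,000 kr × 9% = 9,180 kr
  306,000 kr × 20% = 61,200 kr
  → 70,380 kr
  Less energy credit 5,000 kr → 65,380 kr

156,900 kr > 65,380 kr, so the parallel minimum levy is the binding amount.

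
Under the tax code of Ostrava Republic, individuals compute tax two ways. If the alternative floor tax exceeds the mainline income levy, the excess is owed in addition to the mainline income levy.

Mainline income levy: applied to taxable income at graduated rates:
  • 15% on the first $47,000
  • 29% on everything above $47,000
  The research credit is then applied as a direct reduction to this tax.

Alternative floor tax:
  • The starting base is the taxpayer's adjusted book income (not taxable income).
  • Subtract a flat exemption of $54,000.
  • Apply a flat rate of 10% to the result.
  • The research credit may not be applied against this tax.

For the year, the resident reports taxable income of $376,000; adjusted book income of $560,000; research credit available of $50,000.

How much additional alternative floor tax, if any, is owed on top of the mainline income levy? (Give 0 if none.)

$0

Mainline income levy:
  $47,000 × 15% = $7,050
  $329,000 × 29% = $95,410
  → $102,460
  Less research credit $50,000 → $52,460

Alternative floor tax:
  Base (adjusted book income): $560,000
  Less exemption $54,000 → base $506,000
  $506,000 × 10% = $50,600

$50,600 ≤ $52,460, so no add-on is due.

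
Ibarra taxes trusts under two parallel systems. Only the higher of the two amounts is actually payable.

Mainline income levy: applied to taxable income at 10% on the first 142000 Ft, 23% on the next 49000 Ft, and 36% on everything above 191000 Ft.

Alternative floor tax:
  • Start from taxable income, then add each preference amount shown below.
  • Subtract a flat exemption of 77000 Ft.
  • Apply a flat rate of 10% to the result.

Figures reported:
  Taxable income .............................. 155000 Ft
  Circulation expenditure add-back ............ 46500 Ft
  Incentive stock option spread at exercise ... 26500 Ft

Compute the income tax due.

Mainline income levy:
  142000 Ft × 10% = 14200 Ft
  13000 Ft × 23% = 2990 Ft
  → 17190 Ft

Alternative floor tax:
  Adjusted income: 155000 Ft + 46500 Ft + 26500 Ft = 228000 Ft
  Less exemption 77000 Ft → base 151000 Ft
  151000 Ft × 10% = 15100 Ft

17190 Ft > 15100 Ft, so the mainline income levy governs.

17190 Ft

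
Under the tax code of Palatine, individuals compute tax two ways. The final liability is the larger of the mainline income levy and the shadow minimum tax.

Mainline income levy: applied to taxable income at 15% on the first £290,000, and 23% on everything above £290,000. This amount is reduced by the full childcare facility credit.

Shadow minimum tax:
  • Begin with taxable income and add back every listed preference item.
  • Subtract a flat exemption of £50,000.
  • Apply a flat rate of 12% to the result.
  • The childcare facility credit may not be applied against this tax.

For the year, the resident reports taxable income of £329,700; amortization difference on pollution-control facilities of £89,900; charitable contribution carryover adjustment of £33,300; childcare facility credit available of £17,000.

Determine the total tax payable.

Mainline income levy:
  £290,000 × 15% = £43,500
  £39,700 × 23% = £9,131
  → £52,631
  Less childcare facility credit £17,000 → £35,631

Shadow minimum tax:
  Adjusted income: £329,700 + £89,900 + £33,300 = £452,900
  Less exemption £50,000 → base £402,900
  £402,900 × 12% = £48,348

£48,348 > £35,631, so the shadow minimum tax is the binding amount.

£48,348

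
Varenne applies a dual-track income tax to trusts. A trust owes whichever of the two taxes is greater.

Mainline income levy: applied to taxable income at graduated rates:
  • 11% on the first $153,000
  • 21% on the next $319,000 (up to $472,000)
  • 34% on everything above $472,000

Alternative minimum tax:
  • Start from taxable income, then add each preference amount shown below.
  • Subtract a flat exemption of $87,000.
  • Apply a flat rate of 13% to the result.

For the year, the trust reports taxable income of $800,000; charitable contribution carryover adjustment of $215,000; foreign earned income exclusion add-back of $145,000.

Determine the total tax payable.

Alternative minimum tax:
  Adjusted income: $800,000 + $215,000 + $145,000 = $1,160,000
  Less exemption $87,000 → base $1,073,000
  $1,073,000 × 13% = $139,490

Mainline income levy:
  $153,000 × 11% = $16,830
  $319,000 × 21% = $66,990
  $328,000 × 34% = $111,520
  → $195,340

$195,340 > $139,490, so the mainline income levy governs.

$195,340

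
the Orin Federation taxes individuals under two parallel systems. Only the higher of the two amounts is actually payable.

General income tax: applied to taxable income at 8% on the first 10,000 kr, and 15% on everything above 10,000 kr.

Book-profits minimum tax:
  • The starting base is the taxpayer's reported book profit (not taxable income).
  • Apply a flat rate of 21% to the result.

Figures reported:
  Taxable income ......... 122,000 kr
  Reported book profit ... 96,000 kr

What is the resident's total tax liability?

20,160 kr

Book-profits minimum tax:
  Base (reported book profit): 96,000 kr
  96,000 kr × 21% = 20,160 kr

General income tax:
  10,000 kr × 8% = 800 kr
  112,000 kr × 15% = 16,800 kr
  → 17,600 kr

20,160 kr > 17,600 kr, so the book-profits minimum tax is the binding amount.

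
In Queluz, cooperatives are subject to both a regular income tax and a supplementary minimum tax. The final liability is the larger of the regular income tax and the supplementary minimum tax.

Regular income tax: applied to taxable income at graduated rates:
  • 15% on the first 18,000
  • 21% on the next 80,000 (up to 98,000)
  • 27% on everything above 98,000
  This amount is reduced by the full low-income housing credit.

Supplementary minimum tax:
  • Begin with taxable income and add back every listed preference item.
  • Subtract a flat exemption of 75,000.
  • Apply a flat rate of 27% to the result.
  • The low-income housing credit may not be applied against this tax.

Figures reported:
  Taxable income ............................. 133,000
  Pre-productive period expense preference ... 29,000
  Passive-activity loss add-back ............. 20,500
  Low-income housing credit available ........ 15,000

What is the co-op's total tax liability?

Supplementary minimum tax:
  Adjusted income: 133,000 + 29,000 + 20,500 = 182,500
  Less exemption 75,000 → base 107,500
  107,500 × 27% = 29,025

Regular income tax:
  18,000 × 15% = 2,700
  80,000 × 21% = 16,800
  35,000 × 27% = 9,450
  → 28,950
  Less low-income housing credit 15,000 → 13,950

29,025 > 13,950, so the supplementary minimum tax is the binding amount.

29,025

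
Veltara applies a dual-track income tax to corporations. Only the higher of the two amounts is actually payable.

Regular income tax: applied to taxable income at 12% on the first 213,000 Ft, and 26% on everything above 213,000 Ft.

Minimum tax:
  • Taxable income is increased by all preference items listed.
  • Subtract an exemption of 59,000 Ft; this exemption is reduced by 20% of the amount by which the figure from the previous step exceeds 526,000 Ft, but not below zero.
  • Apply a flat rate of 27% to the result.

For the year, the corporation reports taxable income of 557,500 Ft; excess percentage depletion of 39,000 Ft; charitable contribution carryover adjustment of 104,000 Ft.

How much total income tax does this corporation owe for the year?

Minimum tax:
  Adjusted income: 557,500 Ft + 39,000 Ft + 104,000 Ft = 700,500 Ft
  Exemption: 59,000 Ft − 20% × (700,500 Ft − 526,000 Ft) = 59,000 Ft − 34,900 Ft = 24,100 Ft
  Base: 700,500 Ft − 24,100 Ft = 676,400 Ft
  676,400 Ft × 27% = 182,628 Ft

Regular income tax:
  213,000 Ft × 12% = 25,560 Ft
  344,500 Ft × 26% = 89,570 Ft
  → 115,130 Ft

182,628 Ft > 115,130 Ft, so the minimum tax is the binding amount.

182,628 Ft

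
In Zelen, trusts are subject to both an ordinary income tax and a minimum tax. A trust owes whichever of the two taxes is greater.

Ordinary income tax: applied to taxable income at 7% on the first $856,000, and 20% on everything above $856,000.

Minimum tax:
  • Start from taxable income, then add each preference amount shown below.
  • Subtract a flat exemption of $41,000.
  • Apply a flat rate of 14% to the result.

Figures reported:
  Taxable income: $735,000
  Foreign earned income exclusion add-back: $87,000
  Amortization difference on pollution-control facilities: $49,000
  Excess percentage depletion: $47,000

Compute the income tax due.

Minimum tax:
  Adjusted income: $735,000 + $87,000 + $49,000 + $47,000 = $918,000
  Less exemption $41,000 → base $877,000
  $877,000 × 14% = $122,780

Ordinary income tax:
  $735,000 × 7% = $51,450

$122,780 > $51,450, so the minimum tax is the binding amount.

$122,780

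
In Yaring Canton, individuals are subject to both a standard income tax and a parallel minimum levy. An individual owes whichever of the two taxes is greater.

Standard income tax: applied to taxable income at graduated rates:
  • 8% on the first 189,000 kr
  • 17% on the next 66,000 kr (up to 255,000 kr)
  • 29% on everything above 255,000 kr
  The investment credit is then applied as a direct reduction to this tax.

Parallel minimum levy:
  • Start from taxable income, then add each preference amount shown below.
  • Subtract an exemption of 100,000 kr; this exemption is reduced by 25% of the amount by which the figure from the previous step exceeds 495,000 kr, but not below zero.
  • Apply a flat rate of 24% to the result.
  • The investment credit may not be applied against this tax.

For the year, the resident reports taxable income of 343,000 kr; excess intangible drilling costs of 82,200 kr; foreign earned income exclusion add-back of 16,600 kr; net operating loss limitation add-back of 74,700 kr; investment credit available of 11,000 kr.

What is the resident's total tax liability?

Parallel minimum levy:
  Adjusted income: 343,000 kr + 82,200 kr + 16,600 kr + 74,700 kr = 516,500 kr
  Exemption: 100,000 kr − 25% × (516,500 kr − 495,000 kr) = 100,000 kr − 5,375 kr = 94,625 kr
  Base: 516,500 kr − 94,625 kr = 421,875 kr
  421,875 kr × 24% = 101,250 kr

Standard income tax:
  189,000 kr × 8% = 15,120 kr
  66,000 kr × 17% = 11,220 kr
  88,000 kr × 29% = 25,520 kr
  → 51,860 kr
  Less investment credit 11,000 kr → 40,860 kr

101,250 kr > 40,860 kr, so the parallel minimum levy is the binding amount.

101,250 kr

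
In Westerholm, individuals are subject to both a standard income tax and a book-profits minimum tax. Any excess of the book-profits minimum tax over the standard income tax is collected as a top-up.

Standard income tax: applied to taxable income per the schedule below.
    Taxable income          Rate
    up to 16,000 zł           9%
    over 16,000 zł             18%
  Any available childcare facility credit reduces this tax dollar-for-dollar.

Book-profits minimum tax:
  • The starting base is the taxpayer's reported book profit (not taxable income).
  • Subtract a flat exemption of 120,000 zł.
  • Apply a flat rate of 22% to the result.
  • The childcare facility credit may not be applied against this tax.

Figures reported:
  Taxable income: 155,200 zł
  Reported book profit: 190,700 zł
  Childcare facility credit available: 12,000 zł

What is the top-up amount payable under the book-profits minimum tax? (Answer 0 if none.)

Book-profits minimum tax:
  Base (reported book profit): 190,700 zł
  Less exemption 120,000 zł → base 70,700 zł
  70,700 zł × 22% = 15,554 zł

Standard income tax:
  16,000 zł × 9% = 1,440 zł
  139,200 zł × 18% = 25,056 zł
  → 26,496 zł
  Less childcare facility credit 12,000 zł → 14,496 zł

Excess of book-profits minimum tax over standard income tax: 15,554 zł − 14,496 zł = 1,058 zł.

1,058 zł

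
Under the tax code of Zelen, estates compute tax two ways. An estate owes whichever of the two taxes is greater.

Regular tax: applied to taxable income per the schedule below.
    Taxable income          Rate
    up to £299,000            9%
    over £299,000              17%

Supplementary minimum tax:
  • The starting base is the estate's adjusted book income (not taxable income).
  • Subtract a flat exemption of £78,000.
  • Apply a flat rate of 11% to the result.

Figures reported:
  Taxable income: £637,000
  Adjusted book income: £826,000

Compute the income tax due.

£84,370

Supplementary minimum tax:
  Base (adjusted book income): £826,000
  Less exemption £78,000 → base £748,000
  £748,000 × 11% = £82,280

Regular tax:
  £299,000 × 9% = £26,910
  £338,000 × 17% = £57,460
  → £84,370

£84,370 > £82,280, so the regular tax governs.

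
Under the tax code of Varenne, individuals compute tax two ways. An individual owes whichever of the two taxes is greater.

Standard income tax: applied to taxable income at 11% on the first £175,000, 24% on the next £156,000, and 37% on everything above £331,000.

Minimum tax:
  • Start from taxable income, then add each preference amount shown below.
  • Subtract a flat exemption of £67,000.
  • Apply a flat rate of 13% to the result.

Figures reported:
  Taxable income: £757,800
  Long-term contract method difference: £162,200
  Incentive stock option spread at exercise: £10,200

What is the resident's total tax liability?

£214,606

Standard income tax:
  £175,000 × 11% = £19,250
  £156,000 × 24% = £37,440
  £426,800 × 37% = £157,916
  → £214,606

Minimum tax:
  Adjusted income: £757,800 + £162,200 + £10,200 = £930,200
  Less exemption £67,000 → base £863,200
  £863,200 × 13% = £112,216

£214,606 > £112,216, so the standard income tax governs.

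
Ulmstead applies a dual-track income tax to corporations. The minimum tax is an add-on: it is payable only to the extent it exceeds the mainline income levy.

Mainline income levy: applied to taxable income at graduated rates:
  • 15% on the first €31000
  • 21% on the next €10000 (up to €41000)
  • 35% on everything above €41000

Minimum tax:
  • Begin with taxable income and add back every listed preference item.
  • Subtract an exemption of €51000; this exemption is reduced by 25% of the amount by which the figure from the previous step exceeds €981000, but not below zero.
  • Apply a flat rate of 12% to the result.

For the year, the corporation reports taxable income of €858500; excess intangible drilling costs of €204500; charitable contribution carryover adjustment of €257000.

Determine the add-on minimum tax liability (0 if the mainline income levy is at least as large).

€0

Mainline income levy:
  €31000 × 15% = €4650
  €10000 × 21% = €2100
  €817500 × 35% = €286125
  → €292875

Minimum tax:
  Adjusted income: €858500 + €204500 + €257000 = €1320000
  Exemption: 25% × (€1320000 − €981000) = €84750 ≥ €51000, so the exemption is fully phased out
  Base: €1320000 − €0 = €1320000
  €1320000 × 12% = €158400

€158400 ≤ €292875, so no add-on is due.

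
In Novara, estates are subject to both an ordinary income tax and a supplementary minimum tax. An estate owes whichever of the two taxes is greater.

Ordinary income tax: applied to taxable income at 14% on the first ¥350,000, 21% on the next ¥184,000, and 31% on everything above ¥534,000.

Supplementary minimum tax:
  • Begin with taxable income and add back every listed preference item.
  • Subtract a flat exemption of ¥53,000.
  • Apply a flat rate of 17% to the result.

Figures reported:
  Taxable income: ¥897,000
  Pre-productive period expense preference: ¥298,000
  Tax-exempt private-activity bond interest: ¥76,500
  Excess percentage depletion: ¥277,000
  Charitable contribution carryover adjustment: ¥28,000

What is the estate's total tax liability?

Ordinary income tax:
  ¥350,000 × 14% = ¥49,000
  ¥184,000 × 21% = ¥38,640
  ¥363,000 × 31% = ¥112,530
  → ¥200,170

Supplementary minimum tax:
  Adjusted income: ¥897,000 + ¥298,000 + ¥76,500 + ¥277,000 + ¥28,000 = ¥1,576,500
  Less exemption ¥53,000 → base ¥1,523,500
  ¥1,523,500 × 17% = ¥258,995

¥258,995 > ¥200,170, so the supplementary minimum tax is the binding amount.

¥258,995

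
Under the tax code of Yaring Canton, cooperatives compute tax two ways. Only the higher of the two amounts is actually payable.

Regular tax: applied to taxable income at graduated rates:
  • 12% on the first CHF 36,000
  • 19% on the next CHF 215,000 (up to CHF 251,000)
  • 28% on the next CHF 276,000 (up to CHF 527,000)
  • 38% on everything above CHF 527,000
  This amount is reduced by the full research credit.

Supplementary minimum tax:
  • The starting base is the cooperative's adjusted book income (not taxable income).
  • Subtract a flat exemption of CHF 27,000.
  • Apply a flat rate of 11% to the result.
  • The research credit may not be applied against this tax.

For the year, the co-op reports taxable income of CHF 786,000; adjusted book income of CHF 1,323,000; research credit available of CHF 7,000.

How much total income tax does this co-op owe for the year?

Supplementary minimum tax:
  Base (adjusted book income): CHF 1,323,000
  Less exemption CHF 27,000 → base CHF 1,296,000
  CHF 1,296,000 × 11% = CHF 142,560

Regular tax:
  CHF 36,000 × 12% = CHF 4,320
  CHF 215,000 × 19% = CHF 40,850
  CHF 276,000 × 28% = CHF 77,280
  CHF 259,000 × 38% = CHF 98,420
  → CHF 220,870
  Less research credit CHF 7,000 → CHF 213,870

CHF 213,870 > CHF 142,560, so the regular tax governs.

CHF 213,870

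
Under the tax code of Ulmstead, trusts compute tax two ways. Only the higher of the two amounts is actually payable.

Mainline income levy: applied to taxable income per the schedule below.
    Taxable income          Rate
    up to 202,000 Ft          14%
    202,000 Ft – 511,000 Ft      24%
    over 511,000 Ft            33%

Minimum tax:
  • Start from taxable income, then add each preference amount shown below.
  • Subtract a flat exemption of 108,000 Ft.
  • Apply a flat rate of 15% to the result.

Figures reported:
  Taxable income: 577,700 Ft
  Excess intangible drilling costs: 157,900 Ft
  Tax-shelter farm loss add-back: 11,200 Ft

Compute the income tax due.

124,451 Ft

Mainline income levy:
  202,000 Ft × 14% = 28,280 Ft
  309,000 Ft × 24% = 74,160 Ft
  66,700 Ft × 33% = 22,011 Ft
  → 124,451 Ft

Minimum tax:
  Adjusted income: 577,700 Ft + 157,900 Ft + 11,200 Ft = 746,800 Ft
  Less exemption 108,000 Ft → base 638,800 Ft
  638,800 Ft × 15% = 95,820 Ft

124,451 Ft > 95,820 Ft, so the mainline income levy governs.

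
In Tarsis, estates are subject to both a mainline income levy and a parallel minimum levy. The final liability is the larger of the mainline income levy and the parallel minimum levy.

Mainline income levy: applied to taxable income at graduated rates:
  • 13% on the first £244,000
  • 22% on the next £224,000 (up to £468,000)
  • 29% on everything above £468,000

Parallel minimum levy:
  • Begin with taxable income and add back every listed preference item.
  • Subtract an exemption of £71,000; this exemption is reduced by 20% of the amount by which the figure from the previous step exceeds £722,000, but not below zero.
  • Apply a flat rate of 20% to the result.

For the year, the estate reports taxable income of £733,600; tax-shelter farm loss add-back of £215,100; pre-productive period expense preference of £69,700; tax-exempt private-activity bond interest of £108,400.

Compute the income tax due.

£225,360

Parallel minimum levy:
  Adjusted income: £733,600 + £215,100 + £69,700 + £108,400 = £1,126,800
  Exemption: 20% × (£1,126,800 − £722,000) = £80,960 ≥ £71,000, so the exemption is fully phased out
  Base: £1,126,800 − £0 = £1,126,800
  £1,126,800 × 20% = £225,360

Mainline income levy:
  £244,000 × 13% = £31,720
  £224,000 × 22% = £49,280
  £265,600 × 29% = £77,024
  → £158,024

£225,360 > £158,024, so the parallel minimum levy is the binding amount.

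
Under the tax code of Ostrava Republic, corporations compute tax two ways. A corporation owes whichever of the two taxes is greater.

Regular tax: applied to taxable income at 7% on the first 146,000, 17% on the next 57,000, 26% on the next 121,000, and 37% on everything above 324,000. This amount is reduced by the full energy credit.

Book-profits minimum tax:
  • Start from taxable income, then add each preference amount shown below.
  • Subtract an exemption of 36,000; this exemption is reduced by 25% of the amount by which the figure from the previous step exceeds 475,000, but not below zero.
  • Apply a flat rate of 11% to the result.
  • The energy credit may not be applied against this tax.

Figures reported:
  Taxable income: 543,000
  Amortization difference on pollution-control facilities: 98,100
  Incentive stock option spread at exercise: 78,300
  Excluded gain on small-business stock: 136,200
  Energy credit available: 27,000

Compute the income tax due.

Regular tax:
  146,000 × 7% = 10,220
  57,000 × 17% = 9,690
  121,000 × 26% = 31,460
  219,000 × 37% = 81,030
  → 132,400
  Less energy credit 27,000 → 105,400

Book-profits minimum tax:
  Adjusted income: 543,000 + 98,100 + 78,300 + 136,200 = 855,600
  Exemption: 25% × (855,600 − 475,000) = 95,150 ≥ 36,000, so the exemption is fully phased out
  Base: 855,600 − 0 = 855,600
  855,600 × 11% = 94,116

105,400 > 94,116, so the regular tax governs.

105,400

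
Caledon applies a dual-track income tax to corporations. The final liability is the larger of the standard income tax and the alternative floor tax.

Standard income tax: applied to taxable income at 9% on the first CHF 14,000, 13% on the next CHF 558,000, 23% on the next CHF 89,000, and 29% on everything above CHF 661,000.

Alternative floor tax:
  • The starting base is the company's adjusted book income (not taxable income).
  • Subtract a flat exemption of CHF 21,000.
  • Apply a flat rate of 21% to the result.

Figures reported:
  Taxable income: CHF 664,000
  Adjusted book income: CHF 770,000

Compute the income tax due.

CHF 157,290

Standard income tax:
  CHF 14,000 × 9% = CHF 1,260
  CHF 558,000 × 13% = CHF 72,540
  CHF 89,000 × 23% = CHF 20,470
  CHF 3,000 × 29% = CHF 870
  → CHF 95,140

Alternative floor tax:
  Base (adjusted book income): CHF 770,000
  Less exemption CHF 21,000 → base CHF 749,000
  CHF 749,000 × 21% = CHF 157,290

CHF 157,290 > CHF 95,140, so the alternative floor tax is the binding amount.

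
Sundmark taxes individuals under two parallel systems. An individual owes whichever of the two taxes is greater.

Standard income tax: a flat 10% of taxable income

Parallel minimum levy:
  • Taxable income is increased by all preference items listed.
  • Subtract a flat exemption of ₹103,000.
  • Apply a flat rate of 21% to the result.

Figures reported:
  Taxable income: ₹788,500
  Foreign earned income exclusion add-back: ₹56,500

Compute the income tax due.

Standard income tax:
  ₹788,500 × 10% = ₹78,850

Parallel minimum levy:
  Adjusted income: ₹788,500 + ₹56,500 = ₹845,000
  Less exemption ₹103,000 → base ₹742,000
  ₹742,000 × 21% = ₹155,820

₹155,820 > ₹78,850, so the parallel minimum levy is the binding amount.

₹155,820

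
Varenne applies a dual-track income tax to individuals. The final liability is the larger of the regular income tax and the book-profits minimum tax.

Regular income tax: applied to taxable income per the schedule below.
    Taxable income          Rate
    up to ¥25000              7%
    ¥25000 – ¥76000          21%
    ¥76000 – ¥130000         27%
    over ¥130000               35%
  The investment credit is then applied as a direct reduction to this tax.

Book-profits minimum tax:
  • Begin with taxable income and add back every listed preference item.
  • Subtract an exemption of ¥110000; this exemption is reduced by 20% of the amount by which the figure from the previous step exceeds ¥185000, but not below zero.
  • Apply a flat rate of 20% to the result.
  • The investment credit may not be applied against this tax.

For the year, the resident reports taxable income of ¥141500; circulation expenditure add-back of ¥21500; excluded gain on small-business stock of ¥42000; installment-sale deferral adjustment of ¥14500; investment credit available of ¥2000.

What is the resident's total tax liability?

¥29065

Book-profits minimum tax:
  Adjusted income: ¥141500 + ¥21500 + ¥42000 + ¥14500 = ¥219500
  Exemption: ¥110000 − 20% × (¥219500 − ¥185000) = ¥110000 − ¥6900 = ¥103100
  Base: ¥219500 − ¥103100 = ¥116400
  ¥116400 × 20% = ¥23280

Regular income tax:
  ¥25000 × 7% = ¥1750
  ¥51000 × 21% = ¥10710
  ¥54000 × 27% = ¥14580
  ¥11500 × 35% = ¥4025
  → ¥31065
  Less investment credit ¥2000 → ¥29065

¥29065 > ¥23280, so the regular income tax governs.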